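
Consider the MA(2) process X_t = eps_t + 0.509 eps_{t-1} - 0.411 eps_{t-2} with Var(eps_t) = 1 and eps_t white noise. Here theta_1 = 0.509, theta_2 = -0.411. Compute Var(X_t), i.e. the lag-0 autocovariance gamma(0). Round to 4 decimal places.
\gamma(0) = 1.4280

For an MA(q) process X_t = eps_t + sum_i theta_i eps_{t-i} with
Var(eps_t) = sigma^2, the variance is
  gamma(0) = sigma^2 * (1 + sum_i theta_i^2).
  sum_i theta_i^2 = (0.509)^2 + (-0.411)^2 = 0.259081 + 0.168921 = 0.428002.
  gamma(0) = 1 * (1 + 0.428002) = 1 * 1.428002 = 1.428002, which rounds to 1.4280.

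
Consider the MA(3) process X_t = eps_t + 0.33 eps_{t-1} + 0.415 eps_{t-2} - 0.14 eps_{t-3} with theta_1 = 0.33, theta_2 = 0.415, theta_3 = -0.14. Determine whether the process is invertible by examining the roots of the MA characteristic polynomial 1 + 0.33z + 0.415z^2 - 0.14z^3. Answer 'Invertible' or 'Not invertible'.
\text{Invertible}

The MA(q) characteristic polynomial is P(z) = 1 + 0.33z + 0.415z^2 - 0.14z^3.
Invertibility requires all roots to lie outside the unit circle, i.e. |z| > 1 for every root.
Degree 3: look for a simple real root z0 first, then factor out (1 - z/z0) and solve the remaining quadratic.
Testing z0 = 4: P(4) = 1 + (0.33)(4) + (0.415)(4)^2 + (-0.14)(4)^3
  = 1 + (1.32) + (6.64) + (-8.96) = 0.  So z_0 = 4 is a root, |z_0| = 4.
Divide out the factor (1 - 0.25 z) = (1 - z/z0) (since 1/z0 = 0.25):
  P(z) = (1 - 0.25 z)(1 + (0.58) z + (0.56) z^2)
  [check: z-coef 0.58 - (0.25) = 0.33; z^2-coef 0.56 - (0.25)(0.58) = 0.415; z^3-coef -(0.25)(0.56) = -0.14.]
Remaining roots from the quadratic factor 1 + (0.58) z + (0.56) z^2:
  Set 1 + (0.58) z + (0.56) z^2 = 0, i.e. a z^2 + b z + c = 0 with a = 0.56, b = 0.58, c = 1.
  Discriminant D = b^2 - 4ac = (0.58)^2 - 4*(0.56)*1 = 0.3364 - (2.24) = -1.9036.
  D < 0, so the roots are the complex-conjugate pair z = (-b +/- i sqrt(-D)) / (2a) = -0.5179 +/- 1.2319i.
  For a conjugate pair |z|^2 = z * conj(z) = (product of roots) = c/a = 1/(0.56) = 1.785714, so |z| = sqrt(1.785714) = 1.3363 for both roots.
Moduli of all roots: 4.0000, 1.3363, 1.3363.
All moduli strictly greater than 1? Yes.
Verdict: Invertible.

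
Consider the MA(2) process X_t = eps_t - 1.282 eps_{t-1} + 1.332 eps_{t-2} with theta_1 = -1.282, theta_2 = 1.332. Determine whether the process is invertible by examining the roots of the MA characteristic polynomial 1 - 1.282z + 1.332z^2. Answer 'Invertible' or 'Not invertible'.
\text{Not invertible}

The MA(q) characteristic polynomial is P(z) = 1 - 1.282z + 1.332z^2.
Invertibility requires all roots to lie outside the unit circle, i.e. |z| > 1 for every root.
Set 1 + (-1.282) z + (1.332) z^2 = 0, i.e. a z^2 + b z + c = 0 with a = 1.332, b = -1.282, c = 1.
Discriminant D = b^2 - 4ac = (-1.282)^2 - 4*(1.332)*1 = 1.643524 - (5.328) = -3.684476.
D < 0, so the roots are the complex-conjugate pair z = (-b +/- i sqrt(-D)) / (2a) = 0.4812 +/- 0.7205i.
For a conjugate pair |z|^2 = z * conj(z) = (product of roots) = c/a = 1/(1.332) = 0.750751, so |z| = sqrt(0.750751) = 0.8665 for both roots.
Moduli of all roots: 0.8665, 0.8665.
All moduli strictly greater than 1? No.
Verdict: Not invertible.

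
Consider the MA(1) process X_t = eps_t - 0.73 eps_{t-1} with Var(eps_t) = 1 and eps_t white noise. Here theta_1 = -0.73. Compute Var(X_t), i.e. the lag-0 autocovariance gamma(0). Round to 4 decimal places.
\gamma(0) = 1.5329

For an MA(q) process X_t = eps_t + sum_i theta_i eps_{t-i} with
Var(eps_t) = sigma^2, the variance is
  gamma(0) = sigma^2 * (1 + sum_i theta_i^2).
  sum_i theta_i^2 = (-0.73)^2 = 0.5329.
  gamma(0) = 1 * (1 + 0.5329) = 1 * 1.5329 = 1.5329.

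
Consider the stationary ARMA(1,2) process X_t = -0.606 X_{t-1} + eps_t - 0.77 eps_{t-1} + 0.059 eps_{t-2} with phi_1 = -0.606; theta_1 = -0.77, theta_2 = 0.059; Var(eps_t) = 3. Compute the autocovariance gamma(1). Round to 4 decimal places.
\gamma(1) = -10.1041

Multiply the model equation by X_{t-k} and take expectations. With theta_0 = psi_0 = 1 and psi_j the MA(infinity) weights, this gives
  gamma(k) - sum_i phi_i gamma(k-i) = c_k,
  c_k = sigma^2 * sum_{j=k..q} theta_j psi_{j-k}   (c_k = 0 for k > q),
using gamma(-m) = gamma(m).
psi-weights needed (psi_j = theta_j + sum_i phi_i psi_{j-i}):
  psi_1 = theta_1 + phi_1 = -0.77 + (-0.606) = -1.376
  psi_2 = theta_2 + phi_1 psi_1 = 0.059 + (-0.606)(-1.376) = 0.892856
Right-hand sides:
  c_0 = sigma^2 (1 + theta_1 psi_1 + theta_2 psi_2) = 3 * (1 + (-0.77)(-1.376) + (0.059)(0.892856)) = 3 * 2.112199 = 6.336596
  c_1 = sigma^2 (theta_1 + theta_2 psi_1) = 3 * (-0.77 + (0.059)(-1.376)) = -2.553552
  c_2 = sigma^2 theta_2 = 3 * (0.059) = 0.177
Equations for k = 0 and k = 1 (AR order 1):
  gamma(0) = phi_1 gamma(1) + c_0
  gamma(1) = phi_1 gamma(0) + c_1
Substituting the second into the first: gamma(0) (1 - phi_1^2) = c_0 + phi_1 c_1, so
  gamma(0) = (c_0 + phi_1 c_1) / (1 - phi_1^2) = (6.336596 + (-0.606)(-2.553552)) / (1 - (-0.606)^2) = 7.884048 / 0.632764 = 12.459697.
  gamma(1) = phi_1 gamma(0) + c_1 = (-0.606)(12.459697) + (-2.553552) = -10.104129.
Therefore gamma(1) = -10.1041 (to 4 decimal places).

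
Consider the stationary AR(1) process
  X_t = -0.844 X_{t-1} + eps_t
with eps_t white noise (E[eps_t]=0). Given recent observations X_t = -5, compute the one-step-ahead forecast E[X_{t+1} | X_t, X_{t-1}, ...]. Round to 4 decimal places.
E[X_{t+1} \mid \mathcal F_t] = 4.2200

For an AR(p) model X_t = c + sum_i phi_i X_{t-i} + eps_t, the
one-step-ahead conditional mean is
  E[X_{t+1} | X_t, ...] = c + sum_i phi_i X_{t+1-i}.
Substitute known values:
  E[X_{t+1} | ...] = (-0.844) * (-5)
                   = 4.2200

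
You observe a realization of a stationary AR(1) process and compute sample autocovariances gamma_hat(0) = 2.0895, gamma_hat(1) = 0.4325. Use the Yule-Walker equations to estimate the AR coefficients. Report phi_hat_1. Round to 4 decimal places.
\hat\phi_{1} = 0.2070

The Yule-Walker equations for an AR(p) process read, in matrix form,
  Gamma_p phi = r_p,   with   (Gamma_p)_{ij} = gamma(|i - j|),
                       (r_p)_i = gamma(i),   i,j = 1..p.
Substitute the sample gammas (Toeplitz matrix and right-hand side of size 1):
  Gamma_p = [[2.0895]]
  r_p     = [0.4325]
With p = 1 this is the single equation gamma(0) phi_1 = gamma(1):
  phi_hat_1 = gamma(1) / gamma(0) = 0.4325 / 2.0895 = 0.2070.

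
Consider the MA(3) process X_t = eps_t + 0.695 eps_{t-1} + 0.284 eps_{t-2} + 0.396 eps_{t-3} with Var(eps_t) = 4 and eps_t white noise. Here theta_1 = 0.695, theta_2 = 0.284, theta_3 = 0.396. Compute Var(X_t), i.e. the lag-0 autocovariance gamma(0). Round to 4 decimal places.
\gamma(0) = 6.8820

For an MA(q) process X_t = eps_t + sum_i theta_i eps_{t-i} with
Var(eps_t) = sigma^2, the variance is
  gamma(0) = sigma^2 * (1 + sum_i theta_i^2).
  sum_i theta_i^2 = (0.695)^2 + (0.284)^2 + (0.396)^2 = 0.483025 + 0.080656 + 0.156816 = 0.720497.
  gamma(0) = 4 * (1 + 0.720497) = 4 * 1.720497 = 6.881988, which rounds to 6.8820.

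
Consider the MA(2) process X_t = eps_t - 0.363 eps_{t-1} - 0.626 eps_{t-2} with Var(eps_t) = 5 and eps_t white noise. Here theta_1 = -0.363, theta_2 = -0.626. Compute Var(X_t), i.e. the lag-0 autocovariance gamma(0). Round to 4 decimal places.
\gamma(0) = 7.6182

For an MA(q) process X_t = eps_t + sum_i theta_i eps_{t-i} with
Var(eps_t) = sigma^2, the variance is
  gamma(0) = sigma^2 * (1 + sum_i theta_i^2).
  sum_i theta_i^2 = (-0.363)^2 + (-0.626)^2 = 0.131769 + 0.391876 = 0.523645.
  gamma(0) = 5 * (1 + 0.523645) = 5 * 1.523645 = 7.618225, which rounds to 7.6182.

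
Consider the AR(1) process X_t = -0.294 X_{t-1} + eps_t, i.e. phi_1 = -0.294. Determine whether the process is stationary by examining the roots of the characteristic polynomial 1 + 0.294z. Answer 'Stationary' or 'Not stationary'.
\text{Stationary}

The AR(p) characteristic polynomial is P(z) = 1 + 0.294z.
Stationarity requires all roots to lie outside the unit circle, i.e. |z| > 1 for every root.
This is linear in z: 1 + (0.294) z = 0  =>  z = -1/(0.294) = -3.401361,  |z| = 3.401361.
Moduli of all roots: 3.4014.
All moduli strictly greater than 1? Yes.
Verdict: Stationary.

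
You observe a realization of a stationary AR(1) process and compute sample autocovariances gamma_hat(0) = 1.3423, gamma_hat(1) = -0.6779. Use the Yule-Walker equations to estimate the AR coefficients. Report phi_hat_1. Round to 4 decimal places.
\hat\phi_{1} = -0.5050

The Yule-Walker equations for an AR(p) process read, in matrix form,
  Gamma_p phi = r_p,   with   (Gamma_p)_{ij} = gamma(|i - j|),
                       (r_p)_i = gamma(i),   i,j = 1..p.
Substitute the sample gammas (Toeplitz matrix and right-hand side of size 1):
  Gamma_p = [[1.3423]]
  r_p     = [-0.6779]
With p = 1 this is the single equation gamma(0) phi_1 = gamma(1):
  phi_hat_1 = gamma(1) / gamma(0) = -0.6779 / 1.3423 = -0.5050.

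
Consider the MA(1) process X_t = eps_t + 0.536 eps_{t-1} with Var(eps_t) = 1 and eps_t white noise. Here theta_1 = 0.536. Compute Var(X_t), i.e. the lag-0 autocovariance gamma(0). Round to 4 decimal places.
\gamma(0) = 1.2873

For an MA(q) process X_t = eps_t + sum_i theta_i eps_{t-i} with
Var(eps_t) = sigma^2, the variance is
  gamma(0) = sigma^2 * (1 + sum_i theta_i^2).
  sum_i theta_i^2 = (0.536)^2 = 0.287296.
  gamma(0) = 1 * (1 + 0.287296) = 1 * 1.287296 = 1.287296, which rounds to 1.2873.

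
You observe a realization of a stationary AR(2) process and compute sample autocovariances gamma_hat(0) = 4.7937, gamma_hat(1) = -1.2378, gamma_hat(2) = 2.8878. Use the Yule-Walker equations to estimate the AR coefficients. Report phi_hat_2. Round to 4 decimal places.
\hat\phi_{2} = 0.5740

The Yule-Walker equations for an AR(p) process read, in matrix form,
  Gamma_p phi = r_p,   with   (Gamma_p)_{ij} = gamma(|i - j|),
                       (r_p)_i = gamma(i),   i,j = 1..p.
Substitute the sample gammas (Toeplitz matrix and right-hand side of size 2):
  Gamma_p = [[4.7937, -1.2378], [-1.2378, 4.7937]]
  r_p     = [-1.2378, 2.8878]
Written out:
  4.7937 phi_1 - 1.2378 phi_2 = -1.2378
  -1.2378 phi_1 + 4.7937 phi_2 = 2.8878
Solve by Cramer's rule:
  det = gamma(0)^2 - gamma(1)^2 = (4.7937)^2 - (-1.2378)^2 = 22.97955969 - 1.53214884 = 21.44741085
  phi_hat_1 = [gamma(1) gamma(0) - gamma(1) gamma(2)] / det = [(-1.2378)(4.7937) - (-1.2378)(2.8878)] / 21.44741085 = -2.35912302 / 21.44741085 = -0.11
  phi_hat_2 = [gamma(0) gamma(2) - gamma(1)^2] / det = [(4.7937)(2.8878) - (-1.2378)^2] / 21.44741085 = 12.31109802 / 21.44741085 = 0.574
So phi_hat = [-0.1100, 0.5740].
Therefore phi_hat_2 = 0.5740.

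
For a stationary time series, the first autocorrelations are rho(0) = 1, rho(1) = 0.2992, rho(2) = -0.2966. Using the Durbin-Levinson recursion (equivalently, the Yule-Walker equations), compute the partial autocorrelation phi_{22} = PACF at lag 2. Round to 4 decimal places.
\phi_{22} = -0.4241

The PACF at lag k is phi_{kk}, the last component of the solution
to the Yule-Walker system G_k phi = r_k where
  (G_k)_{ij} = rho(|i - j|), (r_k)_i = rho(i), i,j = 1..k.
Equivalently, Durbin-Levinson gives phi_{kk} iteratively:
  phi_{11} = rho(1)
  phi_{kk} = [rho(k) - sum_{j=1..k-1} phi_{k-1,j} rho(k-j)]
            / [1 - sum_{j=1..k-1} phi_{k-1,j} rho(j)],
  phi_{k,j} = phi_{k-1,j} - phi_{kk} phi_{k-1,k-j},  j = 1..k-1.
Step k = 1:
  phi_11 = rho(1) = 0.2992.
Step k = 2:
  phi_22 = [rho(2) - phi_11 rho(1)] / [1 - phi_11 rho(1)] = [-0.2966 - (0.2992)(0.2992)] / [1 - (0.2992)(0.2992)]
         = -0.38612064 / 0.91047936 = -0.4241.
Therefore phi_{22} = -0.4241.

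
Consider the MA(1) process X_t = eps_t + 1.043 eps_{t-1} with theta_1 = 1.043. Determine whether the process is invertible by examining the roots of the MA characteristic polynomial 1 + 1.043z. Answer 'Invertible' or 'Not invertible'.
\text{Not invertible}

The MA(q) characteristic polynomial is P(z) = 1 + 1.043z.
Invertibility requires all roots to lie outside the unit circle, i.e. |z| > 1 for every root.
This is linear in z: 1 + (1.043) z = 0  =>  z = -1/(1.043) = -0.958773,  |z| = 0.958773.
Moduli of all roots: 0.9588.
All moduli strictly greater than 1? No.
Verdict: Not invertible.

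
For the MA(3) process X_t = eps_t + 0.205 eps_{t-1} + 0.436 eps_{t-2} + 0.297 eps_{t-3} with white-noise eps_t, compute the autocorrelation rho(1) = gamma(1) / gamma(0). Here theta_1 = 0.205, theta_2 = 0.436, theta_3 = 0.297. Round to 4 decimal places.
\rho(1) = 0.3210

For an MA(q) process with theta_0 = 1, the autocovariance is
  gamma(k) = sigma^2 * sum_{i=0..q-k} theta_i * theta_{i+k},
and rho(k) = gamma(k) / gamma(0). Sigma^2 cancels.
  numerator   = (1)*(0.205) + (0.205)*(0.436) + (0.436)*(0.297) = 0.423872.
  denominator = (1)^2 + (0.205)^2 + (0.436)^2 + (0.297)^2 = 1.32033.
  rho(1) = 0.423872 / 1.32033 = 0.3210.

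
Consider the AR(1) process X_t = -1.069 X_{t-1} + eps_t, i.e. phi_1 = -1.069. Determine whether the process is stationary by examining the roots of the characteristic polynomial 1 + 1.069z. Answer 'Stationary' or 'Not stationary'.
\text{Not stationary}

The AR(p) characteristic polynomial is P(z) = 1 + 1.069z.
Stationarity requires all roots to lie outside the unit circle, i.e. |z| > 1 for every root.
This is linear in z: 1 + (1.069) z = 0  =>  z = -1/(1.069) = -0.935454,  |z| = 0.935454.
Moduli of all roots: 0.9355.
All moduli strictly greater than 1? No.
Verdict: Not stationary.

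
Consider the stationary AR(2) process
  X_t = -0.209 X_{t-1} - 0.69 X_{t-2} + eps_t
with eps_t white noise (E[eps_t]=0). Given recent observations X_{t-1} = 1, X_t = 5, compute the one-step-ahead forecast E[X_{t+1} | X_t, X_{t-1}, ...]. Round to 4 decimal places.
E[X_{t+1} \mid \mathcal F_t] = -1.7350

For an AR(p) model X_t = c + sum_i phi_i X_{t-i} + eps_t, the
one-step-ahead conditional mean is
  E[X_{t+1} | X_t, ...] = c + sum_i phi_i X_{t+1-i}.
Substitute known values:
  E[X_{t+1} | ...] = (-0.209) * (5) + (-0.69) * (1)
                   = -1.7350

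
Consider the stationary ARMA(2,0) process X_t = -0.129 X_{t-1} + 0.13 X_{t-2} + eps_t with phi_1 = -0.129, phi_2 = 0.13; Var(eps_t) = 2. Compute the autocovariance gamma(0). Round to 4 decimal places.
\gamma(0) = 2.0801

Multiply the model equation by X_{t-k} and take expectations. With theta_0 = psi_0 = 1 and psi_j the MA(infinity) weights, this gives
  gamma(k) - sum_i phi_i gamma(k-i) = c_k,
  c_k = sigma^2 * sum_{j=k..q} theta_j psi_{j-k}   (c_k = 0 for k > q),
using gamma(-m) = gamma(m).
Pure AR (q = 0): c_0 = sigma^2 = 2, c_k = 0 for k >= 1.
Equations for k = 0, 1, 2 (AR order 2, c_2 = 0):
  (E0) gamma(0) = phi_1 gamma(1) + phi_2 gamma(2) + c_0
  (E1) gamma(1) = phi_1 gamma(0) + phi_2 gamma(1) + c_1
  (E2) gamma(2) = phi_1 gamma(1) + phi_2 gamma(0)
From (E1): gamma(1) = A gamma(0) + B with
  A = phi_1 / (1 - phi_2) = -0.129 / 0.87 = -0.148276,   B = c_1 / (1 - phi_2) = 0 / 0.87 = 0.
Insert (E2) into (E0): gamma(0) (1 - phi_2^2) = phi_1 (1 + phi_2) gamma(1) + c_0.
  phi_1 (1 + phi_2) = (-0.129)(1.13) = -0.14577,   1 - phi_2^2 = 0.9831.
Replace gamma(1) by A gamma(0) + B and collect gamma(0):
  gamma(0) [0.9831 - (-0.14577)(-0.148276)] = c_0 = 2
  gamma(0) * 0.961486 = 2
  gamma(0) = 2 / 0.961486 = 2.080114.
Therefore gamma(0) = 2.0801 (to 4 decimal places).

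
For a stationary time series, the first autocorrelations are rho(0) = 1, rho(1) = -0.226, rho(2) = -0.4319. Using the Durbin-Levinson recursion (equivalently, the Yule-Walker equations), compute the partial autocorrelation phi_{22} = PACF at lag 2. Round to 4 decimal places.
\phi_{22} = -0.5090

The PACF at lag k is phi_{kk}, the last component of the solution
to the Yule-Walker system G_k phi = r_k where
  (G_k)_{ij} = rho(|i - j|), (r_k)_i = rho(i), i,j = 1..k.
Equivalently, Durbin-Levinson gives phi_{kk} iteratively:
  phi_{11} = rho(1)
  phi_{kk} = [rho(k) - sum_{j=1..k-1} phi_{k-1,j} rho(k-j)]
            / [1 - sum_{j=1..k-1} phi_{k-1,j} rho(j)],
  phi_{k,j} = phi_{k-1,j} - phi_{kk} phi_{k-1,k-j},  j = 1..k-1.
Step k = 1:
  phi_11 = rho(1) = -0.226.
Step k = 2:
  phi_22 = [rho(2) - phi_11 rho(1)] / [1 - phi_11 rho(1)] = [-0.4319 - (-0.226)(-0.226)] / [1 - (-0.226)(-0.226)]
         = -0.482976 / 0.948924 = -0.509.
Therefore phi_{22} = -0.5090.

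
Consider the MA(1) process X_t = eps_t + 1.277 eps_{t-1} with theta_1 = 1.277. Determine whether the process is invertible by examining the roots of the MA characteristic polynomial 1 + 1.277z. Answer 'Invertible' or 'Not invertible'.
\text{Not invertible}

The MA(q) characteristic polynomial is P(z) = 1 + 1.277z.
Invertibility requires all roots to lie outside the unit circle, i.e. |z| > 1 for every root.
This is linear in z: 1 + (1.277) z = 0  =>  z = -1/(1.277) = -0.783085,  |z| = 0.783085.
Moduli of all roots: 0.7831.
All moduli strictly greater than 1? No.
Verdict: Not invertible.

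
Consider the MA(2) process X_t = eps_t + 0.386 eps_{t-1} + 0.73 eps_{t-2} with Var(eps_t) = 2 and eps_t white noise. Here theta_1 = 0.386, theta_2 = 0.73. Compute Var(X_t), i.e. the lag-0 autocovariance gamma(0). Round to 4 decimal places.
\gamma(0) = 3.3638

For an MA(q) process X_t = eps_t + sum_i theta_i eps_{t-i} with
Var(eps_t) = sigma^2, the variance is
  gamma(0) = sigma^2 * (1 + sum_i theta_i^2).
  sum_i theta_i^2 = (0.386)^2 + (0.73)^2 = 0.148996 + 0.5329 = 0.681896.
  gamma(0) = 2 * (1 + 0.681896) = 2 * 1.681896 = 3.363792, which rounds to 3.3638.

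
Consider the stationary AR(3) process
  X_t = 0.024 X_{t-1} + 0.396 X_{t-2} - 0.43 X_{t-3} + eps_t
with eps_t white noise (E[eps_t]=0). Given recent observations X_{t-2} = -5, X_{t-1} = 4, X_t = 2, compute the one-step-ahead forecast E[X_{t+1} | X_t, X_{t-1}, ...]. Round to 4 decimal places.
E[X_{t+1} \mid \mathcal F_t] = 3.7820

For an AR(p) model X_t = c + sum_i phi_i X_{t-i} + eps_t, the
one-step-ahead conditional mean is
  E[X_{t+1} | X_t, ...] = c + sum_i phi_i X_{t+1-i}.
Substitute known values:
  E[X_{t+1} | ...] = (0.024) * (2) + (0.396) * (4) + (-0.43) * (-5)
                   = 3.7820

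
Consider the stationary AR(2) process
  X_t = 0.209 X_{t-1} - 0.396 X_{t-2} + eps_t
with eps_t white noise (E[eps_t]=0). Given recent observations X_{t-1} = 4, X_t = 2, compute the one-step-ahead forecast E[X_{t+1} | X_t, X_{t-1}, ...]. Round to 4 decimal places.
E[X_{t+1} \mid \mathcal F_t] = -1.1660

For an AR(p) model X_t = c + sum_i phi_i X_{t-i} + eps_t, the
one-step-ahead conditional mean is
  E[X_{t+1} | X_t, ...] = c + sum_i phi_i X_{t+1-i}.
Substitute known values:
  E[X_{t+1} | ...] = (0.209) * (2) + (-0.396) * (4)
                   = -1.1660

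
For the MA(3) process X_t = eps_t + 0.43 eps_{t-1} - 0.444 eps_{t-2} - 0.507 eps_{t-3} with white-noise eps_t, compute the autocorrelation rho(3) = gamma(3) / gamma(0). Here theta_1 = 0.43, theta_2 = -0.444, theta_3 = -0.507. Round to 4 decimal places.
\rho(3) = -0.3093

For an MA(q) process with theta_0 = 1, the autocovariance is
  gamma(k) = sigma^2 * sum_{i=0..q-k} theta_i * theta_{i+k},
and rho(k) = gamma(k) / gamma(0). Sigma^2 cancels.
  numerator   = (1)*(-0.507) = -0.507.
  denominator = (1)^2 + (0.43)^2 + (-0.444)^2 + (-0.507)^2 = 1.639085.
  rho(3) = -0.507 / 1.639085 = -0.3093.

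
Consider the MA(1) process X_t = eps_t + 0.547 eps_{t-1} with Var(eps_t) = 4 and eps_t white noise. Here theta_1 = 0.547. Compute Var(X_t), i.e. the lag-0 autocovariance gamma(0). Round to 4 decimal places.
\gamma(0) = 5.1968

For an MA(q) process X_t = eps_t + sum_i theta_i eps_{t-i} with
Var(eps_t) = sigma^2, the variance is
  gamma(0) = sigma^2 * (1 + sum_i theta_i^2).
  sum_i theta_i^2 = (0.547)^2 = 0.299209.
  gamma(0) = 4 * (1 + 0.299209) = 4 * 1.299209 = 5.196836, which rounds to 5.1968.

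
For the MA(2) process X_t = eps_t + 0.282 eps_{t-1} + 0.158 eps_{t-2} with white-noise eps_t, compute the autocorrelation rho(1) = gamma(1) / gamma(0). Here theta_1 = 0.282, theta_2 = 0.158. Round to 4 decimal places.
\rho(1) = 0.2957

For an MA(q) process with theta_0 = 1, the autocovariance is
  gamma(k) = sigma^2 * sum_{i=0..q-k} theta_i * theta_{i+k},
and rho(k) = gamma(k) / gamma(0). Sigma^2 cancels.
  numerator   = (1)*(0.282) + (0.282)*(0.158) = 0.326556.
  denominator = (1)^2 + (0.282)^2 + (0.158)^2 = 1.104488.
  rho(1) = 0.326556 / 1.104488 = 0.2957.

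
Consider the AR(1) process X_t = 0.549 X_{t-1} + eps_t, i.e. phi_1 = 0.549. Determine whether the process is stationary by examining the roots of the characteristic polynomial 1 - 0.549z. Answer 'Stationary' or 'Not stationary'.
\text{Stationary}

The AR(p) characteristic polynomial is P(z) = 1 - 0.549z.
Stationarity requires all roots to lie outside the unit circle, i.e. |z| > 1 for every root.
This is linear in z: 1 + (-0.549) z = 0  =>  z = -1/(-0.549) = 1.821494,  |z| = 1.821494.
Moduli of all roots: 1.8215.
All moduli strictly greater than 1? Yes.
Verdict: Stationary.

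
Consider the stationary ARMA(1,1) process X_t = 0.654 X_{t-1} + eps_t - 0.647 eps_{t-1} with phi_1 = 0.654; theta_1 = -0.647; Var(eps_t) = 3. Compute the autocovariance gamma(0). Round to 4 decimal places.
\gamma(0) = 3.0003

Multiply the model equation by X_{t-k} and take expectations. With theta_0 = psi_0 = 1 and psi_j the MA(infinity) weights, this gives
  gamma(k) - sum_i phi_i gamma(k-i) = c_k,
  c_k = sigma^2 * sum_{j=k..q} theta_j psi_{j-k}   (c_k = 0 for k > q),
using gamma(-m) = gamma(m).
psi-weights needed (psi_j = theta_j + sum_i phi_i psi_{j-i}):
  psi_1 = theta_1 + phi_1 = -0.647 + (0.654) = 0.007
Right-hand sides:
  c_0 = sigma^2 (1 + theta_1 psi_1) = 3 * (1 + (-0.647)(0.007)) = 3 * 0.995471 = 2.986413
  c_1 = sigma^2 theta_1 = 3 * (-0.647) = -1.941
  c_2 = 0
Equations for k = 0 and k = 1 (AR order 1):
  gamma(0) = phi_1 gamma(1) + c_0
  gamma(1) = phi_1 gamma(0) + c_1
Substituting the second into the first: gamma(0) (1 - phi_1^2) = c_0 + phi_1 c_1, so
  gamma(0) = (c_0 + phi_1 c_1) / (1 - phi_1^2) = (2.986413 + (0.654)(-1.941)) / (1 - (0.654)^2) = 1.716999 / 0.572284 = 3.000257.
Therefore gamma(0) = 3.0003 (to 4 decimal places).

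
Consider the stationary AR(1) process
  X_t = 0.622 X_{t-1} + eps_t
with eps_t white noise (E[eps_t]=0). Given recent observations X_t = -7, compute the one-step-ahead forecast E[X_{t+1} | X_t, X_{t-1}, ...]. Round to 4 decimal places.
E[X_{t+1} \mid \mathcal F_t] = -4.3540

For an AR(p) model X_t = c + sum_i phi_i X_{t-i} + eps_t, the
one-step-ahead conditional mean is
  E[X_{t+1} | X_t, ...] = c + sum_i phi_i X_{t+1-i}.
Substitute known values:
  E[X_{t+1} | ...] = (0.622) * (-7)
                   = -4.3540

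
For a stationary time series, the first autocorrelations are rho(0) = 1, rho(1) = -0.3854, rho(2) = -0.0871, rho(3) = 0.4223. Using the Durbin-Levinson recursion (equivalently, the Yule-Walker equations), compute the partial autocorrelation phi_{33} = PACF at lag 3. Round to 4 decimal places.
\phi_{33} = 0.3469

The PACF at lag k is phi_{kk}, the last component of the solution
to the Yule-Walker system G_k phi = r_k where
  (G_k)_{ij} = rho(|i - j|), (r_k)_i = rho(i), i,j = 1..k.
Equivalently, Durbin-Levinson gives phi_{kk} iteratively:
  phi_{11} = rho(1)
  phi_{kk} = [rho(k) - sum_{j=1..k-1} phi_{k-1,j} rho(k-j)]
            / [1 - sum_{j=1..k-1} phi_{k-1,j} rho(j)],
  phi_{k,j} = phi_{k-1,j} - phi_{kk} phi_{k-1,k-j},  j = 1..k-1.
Step k = 1:
  phi_11 = rho(1) = -0.3854.
Step k = 2:
  phi_22 = [rho(2) - phi_11 rho(1)] / [1 - phi_11 rho(1)] = [-0.0871 - (-0.3854)(-0.3854)] / [1 - (-0.3854)(-0.3854)]
         = -0.23563316 / 0.85146684 = -0.276738.
  Update: phi_21 = phi_11 - phi_22 phi_11 = -0.3854 - (-0.276738)(-0.3854) = -0.492055.
Step k = 3:
  phi_33 = [rho(3) - phi_21 rho(2) - phi_22 rho(1)] / [1 - phi_21 rho(1) - phi_22 rho(2)]
    numerator   = 0.4223 - (-0.492055)(-0.0871) - (-0.276738)(-0.3854) = 0.27278723
    denominator = 1 - (-0.492055)(-0.3854) - (-0.276738)(-0.0871) = 0.78625821
  phi_33 = 0.27278723 / 0.78625821 = 0.3469.
Therefore phi_{33} = 0.3469.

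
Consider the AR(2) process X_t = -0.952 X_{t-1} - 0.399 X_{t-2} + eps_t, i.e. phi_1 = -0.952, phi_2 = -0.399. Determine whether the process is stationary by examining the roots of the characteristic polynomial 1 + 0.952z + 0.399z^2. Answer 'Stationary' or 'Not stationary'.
\text{Stationary}

The AR(p) characteristic polynomial is P(z) = 1 + 0.952z + 0.399z^2.
Stationarity requires all roots to lie outside the unit circle, i.e. |z| > 1 for every root.
Set 1 + (0.952) z + (0.399) z^2 = 0, i.e. a z^2 + b z + c = 0 with a = 0.399, b = 0.952, c = 1.
Discriminant D = b^2 - 4ac = (0.952)^2 - 4*(0.399)*1 = 0.906304 - (1.596) = -0.689696.
D < 0, so the roots are the complex-conjugate pair z = (-b +/- i sqrt(-D)) / (2a) = -1.193 +/- 1.0407i.
For a conjugate pair |z|^2 = z * conj(z) = (product of roots) = c/a = 1/(0.399) = 2.506266, so |z| = sqrt(2.506266) = 1.5831 for both roots.
Moduli of all roots: 1.5831, 1.5831.
All moduli strictly greater than 1? Yes.
Verdict: Stationary.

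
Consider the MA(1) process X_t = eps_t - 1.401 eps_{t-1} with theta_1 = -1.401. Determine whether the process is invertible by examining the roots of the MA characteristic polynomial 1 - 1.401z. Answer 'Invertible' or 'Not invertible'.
\text{Not invertible}

The MA(q) characteristic polynomial is P(z) = 1 - 1.401z.
Invertibility requires all roots to lie outside the unit circle, i.e. |z| > 1 for every root.
This is linear in z: 1 + (-1.401) z = 0  =>  z = -1/(-1.401) = 0.713776,  |z| = 0.713776.
Moduli of all roots: 0.7138.
All moduli strictly greater than 1? No.
Verdict: Not invertible.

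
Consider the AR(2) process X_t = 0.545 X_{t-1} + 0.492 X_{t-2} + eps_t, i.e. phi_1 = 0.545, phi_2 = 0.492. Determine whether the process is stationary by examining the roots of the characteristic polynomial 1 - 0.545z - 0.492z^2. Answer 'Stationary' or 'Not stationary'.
\text{Not stationary}

The AR(p) characteristic polynomial is P(z) = 1 - 0.545z - 0.492z^2.
Stationarity requires all roots to lie outside the unit circle, i.e. |z| > 1 for every root.
Set 1 + (-0.545) z + (-0.492) z^2 = 0, i.e. a z^2 + b z + c = 0 with a = -0.492, b = -0.545, c = 1.
Discriminant D = b^2 - 4ac = (-0.545)^2 - 4*(-0.492)*1 = 0.297025 - (-1.968) = 2.265025.
D >= 0, so the roots are real: z = (-b +/- sqrt(D)) / (2a) = (0.545 +/- 1.505) / (-0.984).
  z_1 = (0.545 + 1.505) / (-0.984) = -2.0833,   |z_1| = 2.0833.
  z_2 = (0.545 - 1.505) / (-0.984) = 0.9756,   |z_2| = 0.9756.
Moduli of all roots: 2.0833, 0.9756.
All moduli strictly greater than 1? No.
Verdict: Not stationary.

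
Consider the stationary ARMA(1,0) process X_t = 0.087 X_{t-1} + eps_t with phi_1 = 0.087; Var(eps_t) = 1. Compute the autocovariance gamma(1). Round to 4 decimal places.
\gamma(1) = 0.0877

Multiply the model equation by X_{t-k} and take expectations. With theta_0 = psi_0 = 1 and psi_j the MA(infinity) weights, this gives
  gamma(k) - sum_i phi_i gamma(k-i) = c_k,
  c_k = sigma^2 * sum_{j=k..q} theta_j psi_{j-k}   (c_k = 0 for k > q),
using gamma(-m) = gamma(m).
Pure AR (q = 0): c_0 = sigma^2 = 1, c_k = 0 for k >= 1.
Equations for k = 0 and k = 1 (AR order 1):
  gamma(0) = phi_1 gamma(1) + c_0
  gamma(1) = phi_1 gamma(0) + c_1
Substituting the second into the first: gamma(0) (1 - phi_1^2) = c_0 + phi_1 c_1, so
  gamma(0) = c_0 / (1 - phi_1^2) = 1 / (1 - (0.087)^2) = 1 / 0.992431 = 1.007627.
  gamma(1) = phi_1 gamma(0) = (0.087)(1.007627) = 0.087664.
Therefore gamma(1) = 0.0877 (to 4 decimal places).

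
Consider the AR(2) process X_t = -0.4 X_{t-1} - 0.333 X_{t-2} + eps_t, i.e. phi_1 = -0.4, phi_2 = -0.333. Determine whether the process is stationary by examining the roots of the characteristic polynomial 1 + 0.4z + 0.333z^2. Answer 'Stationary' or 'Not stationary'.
\text{Stationary}

The AR(p) characteristic polynomial is P(z) = 1 + 0.4z + 0.333z^2.
Stationarity requires all roots to lie outside the unit circle, i.e. |z| > 1 for every root.
Set 1 + (0.4) z + (0.333) z^2 = 0, i.e. a z^2 + b z + c = 0 with a = 0.333, b = 0.4, c = 1.
Discriminant D = b^2 - 4ac = (0.4)^2 - 4*(0.333)*1 = 0.16 - (1.332) = -1.172.
D < 0, so the roots are the complex-conjugate pair z = (-b +/- i sqrt(-D)) / (2a) = -0.6006 +/- 1.6255i.
For a conjugate pair |z|^2 = z * conj(z) = (product of roots) = c/a = 1/(0.333) = 3.003003, so |z| = sqrt(3.003003) = 1.7329 for both roots.
Moduli of all roots: 1.7329, 1.7329.
All moduli strictly greater than 1? Yes.
Verdict: Stationary.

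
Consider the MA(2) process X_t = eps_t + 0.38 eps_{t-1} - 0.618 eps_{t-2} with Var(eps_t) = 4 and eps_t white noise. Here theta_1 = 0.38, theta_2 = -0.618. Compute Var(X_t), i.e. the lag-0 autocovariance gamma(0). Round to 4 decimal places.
\gamma(0) = 6.1053

For an MA(q) process X_t = eps_t + sum_i theta_i eps_{t-i} with
Var(eps_t) = sigma^2, the variance is
  gamma(0) = sigma^2 * (1 + sum_i theta_i^2).
  sum_i theta_i^2 = (0.38)^2 + (-0.618)^2 = 0.1444 + 0.381924 = 0.526324.
  gamma(0) = 4 * (1 + 0.526324) = 4 * 1.526324 = 6.105296, which rounds to 6.1053.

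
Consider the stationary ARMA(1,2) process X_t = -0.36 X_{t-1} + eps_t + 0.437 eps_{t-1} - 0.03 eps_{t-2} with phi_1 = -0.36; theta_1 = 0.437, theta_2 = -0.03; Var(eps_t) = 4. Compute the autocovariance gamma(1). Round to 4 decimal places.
\gamma(1) = 0.2847

Multiply the model equation by X_{t-k} and take expectations. With theta_0 = psi_0 = 1 and psi_j the MA(infinity) weights, this gives
  gamma(k) - sum_i phi_i gamma(k-i) = c_k,
  c_k = sigma^2 * sum_{j=k..q} theta_j psi_{j-k}   (c_k = 0 for k > q),
using gamma(-m) = gamma(m).
psi-weights needed (psi_j = theta_j + sum_i phi_i psi_{j-i}):
  psi_1 = theta_1 + phi_1 = 0.437 + (-0.36) = 0.077
  psi_2 = theta_2 + phi_1 psi_1 = -0.03 + (-0.36)(0.077) = -0.05772
Right-hand sides:
  c_0 = sigma^2 (1 + theta_1 psi_1 + theta_2 psi_2) = 4 * (1 + (0.437)(0.077) + (-0.03)(-0.05772)) = 4 * 1.035381 = 4.141522
  c_1 = sigma^2 (theta_1 + theta_2 psi_1) = 4 * (0.437 + (-0.03)(0.077)) = 1.73876
  c_2 = sigma^2 theta_2 = 4 * (-0.03) = -0.12
Equations for k = 0 and k = 1 (AR order 1):
  gamma(0) = phi_1 gamma(1) + c_0
  gamma(1) = phi_1 gamma(0) + c_1
Substituting the second into the first: gamma(0) (1 - phi_1^2) = c_0 + phi_1 c_1, so
  gamma(0) = (c_0 + phi_1 c_1) / (1 - phi_1^2) = (4.141522 + (-0.36)(1.73876)) / (1 - (-0.36)^2) = 3.515569 / 0.8704 = 4.039027.
  gamma(1) = phi_1 gamma(0) + c_1 = (-0.36)(4.039027) + (1.73876) = 0.28471.
Therefore gamma(1) = 0.2847 (to 4 decimal places).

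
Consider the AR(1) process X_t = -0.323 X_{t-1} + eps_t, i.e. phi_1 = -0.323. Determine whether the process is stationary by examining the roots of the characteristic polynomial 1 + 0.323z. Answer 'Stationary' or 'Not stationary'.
\text{Stationary}

The AR(p) characteristic polynomial is P(z) = 1 + 0.323z.
Stationarity requires all roots to lie outside the unit circle, i.e. |z| > 1 for every root.
This is linear in z: 1 + (0.323) z = 0  =>  z = -1/(0.323) = -3.095975,  |z| = 3.095975.
Moduli of all roots: 3.0960.
All moduli strictly greater than 1? Yes.
Verdict: Stationary.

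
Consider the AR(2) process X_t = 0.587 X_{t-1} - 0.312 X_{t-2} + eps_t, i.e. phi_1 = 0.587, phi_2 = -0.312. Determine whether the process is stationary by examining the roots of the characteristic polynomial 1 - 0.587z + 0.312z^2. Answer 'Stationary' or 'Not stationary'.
\text{Stationary}

The AR(p) characteristic polynomial is P(z) = 1 - 0.587z + 0.312z^2.
Stationarity requires all roots to lie outside the unit circle, i.e. |z| > 1 for every root.
Set 1 + (-0.587) z + (0.312) z^2 = 0, i.e. a z^2 + b z + c = 0 with a = 0.312, b = -0.587, c = 1.
Discriminant D = b^2 - 4ac = (-0.587)^2 - 4*(0.312)*1 = 0.344569 - (1.248) = -0.903431.
D < 0, so the roots are the complex-conjugate pair z = (-b +/- i sqrt(-D)) / (2a) = 0.9407 +/- 1.5232i.
For a conjugate pair |z|^2 = z * conj(z) = (product of roots) = c/a = 1/(0.312) = 3.205128, so |z| = sqrt(3.205128) = 1.7903 for both roots.
Moduli of all roots: 1.7903, 1.7903.
All moduli strictly greater than 1? Yes.
Verdict: Stationary.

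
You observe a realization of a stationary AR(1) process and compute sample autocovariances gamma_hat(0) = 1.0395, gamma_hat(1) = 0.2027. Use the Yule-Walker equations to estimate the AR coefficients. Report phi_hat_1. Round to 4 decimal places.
\hat\phi_{1} = 0.1950

The Yule-Walker equations for an AR(p) process read, in matrix form,
  Gamma_p phi = r_p,   with   (Gamma_p)_{ij} = gamma(|i - j|),
                       (r_p)_i = gamma(i),   i,j = 1..p.
Substitute the sample gammas (Toeplitz matrix and right-hand side of size 1):
  Gamma_p = [[1.0395]]
  r_p     = [0.2027]
With p = 1 this is the single equation gamma(0) phi_1 = gamma(1):
  phi_hat_1 = gamma(1) / gamma(0) = 0.2027 / 1.0395 = 0.1950.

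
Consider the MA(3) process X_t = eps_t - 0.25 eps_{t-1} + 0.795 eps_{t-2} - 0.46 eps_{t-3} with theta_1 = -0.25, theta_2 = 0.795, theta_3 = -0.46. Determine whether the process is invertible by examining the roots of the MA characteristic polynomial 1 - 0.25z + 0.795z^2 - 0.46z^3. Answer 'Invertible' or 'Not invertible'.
\text{Invertible}

The MA(q) characteristic polynomial is P(z) = 1 - 0.25z + 0.795z^2 - 0.46z^3.
Invertibility requires all roots to lie outside the unit circle, i.e. |z| > 1 for every root.
Degree 3: look for a simple real root z0 first, then factor out (1 - z/z0) and solve the remaining quadratic.
Testing z0 = 2: P(2) = 1 + (-0.25)(2) + (0.795)(2)^2 + (-0.46)(2)^3
  = 1 + (-0.5) + (3.18) + (-3.68) = 0.  So z_0 = 2 is a root, |z_0| = 2.
Divide out the factor (1 - 0.5 z) = (1 - z/z0) (since 1/z0 = 0.5):
  P(z) = (1 - 0.5 z)(1 + (0.25) z + (0.92) z^2)
  [check: z-coef 0.25 - (0.5) = -0.25; z^2-coef 0.92 - (0.5)(0.25) = 0.795; z^3-coef -(0.5)(0.92) = -0.46.]
Remaining roots from the quadratic factor 1 + (0.25) z + (0.92) z^2:
  Set 1 + (0.25) z + (0.92) z^2 = 0, i.e. a z^2 + b z + c = 0 with a = 0.92, b = 0.25, c = 1.
  Discriminant D = b^2 - 4ac = (0.25)^2 - 4*(0.92)*1 = 0.0625 - (3.68) = -3.6175.
  D < 0, so the roots are the complex-conjugate pair z = (-b +/- i sqrt(-D)) / (2a) = -0.1359 +/- 1.0337i.
  For a conjugate pair |z|^2 = z * conj(z) = (product of roots) = c/a = 1/(0.92) = 1.086957, so |z| = sqrt(1.086957) = 1.0426 for both roots.
Moduli of all roots: 2.0000, 1.0426, 1.0426.
All moduli strictly greater than 1? Yes.
Verdict: Invertible.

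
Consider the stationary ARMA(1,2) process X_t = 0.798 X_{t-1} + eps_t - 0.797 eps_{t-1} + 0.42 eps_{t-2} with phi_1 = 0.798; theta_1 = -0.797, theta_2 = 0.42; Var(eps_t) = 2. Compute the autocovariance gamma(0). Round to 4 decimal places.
\gamma(0) = 2.9751

Multiply the model equation by X_{t-k} and take expectations. With theta_0 = psi_0 = 1 and psi_j the MA(infinity) weights, this gives
  gamma(k) - sum_i phi_i gamma(k-i) = c_k,
  c_k = sigma^2 * sum_{j=k..q} theta_j psi_{j-k}   (c_k = 0 for k > q),
using gamma(-m) = gamma(m).
psi-weights needed (psi_j = theta_j + sum_i phi_i psi_{j-i}):
  psi_1 = theta_1 + phi_1 = -0.797 + (0.798) = 0.001
  psi_2 = theta_2 + phi_1 psi_1 = 0.42 + (0.798)(0.001) = 0.420798
Right-hand sides:
  c_0 = sigma^2 (1 + theta_1 psi_1 + theta_2 psi_2) = 2 * (1 + (-0.797)(0.001) + (0.42)(0.420798)) = 2 * 1.175938 = 2.351876
  c_1 = sigma^2 (theta_1 + theta_2 psi_1) = 2 * (-0.797 + (0.42)(0.001)) = -1.59316
  c_2 = sigma^2 theta_2 = 2 * (0.42) = 0.84
Equations for k = 0 and k = 1 (AR order 1):
  gamma(0) = phi_1 gamma(1) + c_0
  gamma(1) = phi_1 gamma(0) + c_1
Substituting the second into the first: gamma(0) (1 - phi_1^2) = c_0 + phi_1 c_1, so
  gamma(0) = (c_0 + phi_1 c_1) / (1 - phi_1^2) = (2.351876 + (0.798)(-1.59316)) / (1 - (0.798)^2) = 1.080535 / 0.363196 = 2.975073.
Therefore gamma(0) = 2.9751 (to 4 decimal places).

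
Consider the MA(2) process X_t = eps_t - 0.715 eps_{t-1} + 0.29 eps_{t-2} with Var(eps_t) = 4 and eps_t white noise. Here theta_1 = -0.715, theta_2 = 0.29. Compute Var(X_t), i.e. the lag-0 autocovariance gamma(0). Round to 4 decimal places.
\gamma(0) = 6.3813

For an MA(q) process X_t = eps_t + sum_i theta_i eps_{t-i} with
Var(eps_t) = sigma^2, the variance is
  gamma(0) = sigma^2 * (1 + sum_i theta_i^2).
  sum_i theta_i^2 = (-0.715)^2 + (0.29)^2 = 0.511225 + 0.0841 = 0.595325.
  gamma(0) = 4 * (1 + 0.595325) = 4 * 1.595325 = 6.3813.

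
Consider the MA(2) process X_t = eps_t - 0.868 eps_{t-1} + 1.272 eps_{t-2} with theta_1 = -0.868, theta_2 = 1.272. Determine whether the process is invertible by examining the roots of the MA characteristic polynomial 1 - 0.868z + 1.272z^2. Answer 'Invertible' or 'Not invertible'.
\text{Not invertible}

The MA(q) characteristic polynomial is P(z) = 1 - 0.868z + 1.272z^2.
Invertibility requires all roots to lie outside the unit circle, i.e. |z| > 1 for every root.
Set 1 + (-0.868) z + (1.272) z^2 = 0, i.e. a z^2 + b z + c = 0 with a = 1.272, b = -0.868, c = 1.
Discriminant D = b^2 - 4ac = (-0.868)^2 - 4*(1.272)*1 = 0.753424 - (5.088) = -4.334576.
D < 0, so the roots are the complex-conjugate pair z = (-b +/- i sqrt(-D)) / (2a) = 0.3412 +/- 0.8184i.
For a conjugate pair |z|^2 = z * conj(z) = (product of roots) = c/a = 1/(1.272) = 0.786164, so |z| = sqrt(0.786164) = 0.8867 for both roots.
Moduli of all roots: 0.8867, 0.8867.
All moduli strictly greater than 1? No.
Verdict: Not invertible.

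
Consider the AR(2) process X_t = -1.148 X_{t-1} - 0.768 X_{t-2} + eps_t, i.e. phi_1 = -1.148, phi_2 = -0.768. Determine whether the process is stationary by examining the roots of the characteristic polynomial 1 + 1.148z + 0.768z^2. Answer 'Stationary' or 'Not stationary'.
\text{Stationary}

The AR(p) characteristic polynomial is P(z) = 1 + 1.148z + 0.768z^2.
Stationarity requires all roots to lie outside the unit circle, i.e. |z| > 1 for every root.
Set 1 + (1.148) z + (0.768) z^2 = 0, i.e. a z^2 + b z + c = 0 with a = 0.768, b = 1.148, c = 1.
Discriminant D = b^2 - 4ac = (1.148)^2 - 4*(0.768)*1 = 1.317904 - (3.072) = -1.754096.
D < 0, so the roots are the complex-conjugate pair z = (-b +/- i sqrt(-D)) / (2a) = -0.7474 +/- 0.8623i.
For a conjugate pair |z|^2 = z * conj(z) = (product of roots) = c/a = 1/(0.768) = 1.302083, so |z| = sqrt(1.302083) = 1.1411 for both roots.
Moduli of all roots: 1.1411, 1.1411.
All moduli strictly greater than 1? Yes.
Verdict: Stationary.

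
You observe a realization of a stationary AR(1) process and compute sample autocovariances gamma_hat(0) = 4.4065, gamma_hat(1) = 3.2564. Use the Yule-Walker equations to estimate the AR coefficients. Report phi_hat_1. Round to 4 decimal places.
\hat\phi_{1} = 0.7390

The Yule-Walker equations for an AR(p) process read, in matrix form,
  Gamma_p phi = r_p,   with   (Gamma_p)_{ij} = gamma(|i - j|),
                       (r_p)_i = gamma(i),   i,j = 1..p.
Substitute the sample gammas (Toeplitz matrix and right-hand side of size 1):
  Gamma_p = [[4.4065]]
  r_p     = [3.2564]
With p = 1 this is the single equation gamma(0) phi_1 = gamma(1):
  phi_hat_1 = gamma(1) / gamma(0) = 3.2564 / 4.4065 = 0.7390.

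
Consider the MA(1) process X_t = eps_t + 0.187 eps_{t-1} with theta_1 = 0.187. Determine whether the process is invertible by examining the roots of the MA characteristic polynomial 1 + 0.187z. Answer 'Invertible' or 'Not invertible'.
\text{Invertible}

The MA(q) characteristic polynomial is P(z) = 1 + 0.187z.
Invertibility requires all roots to lie outside the unit circle, i.e. |z| > 1 for every root.
This is linear in z: 1 + (0.187) z = 0  =>  z = -1/(0.187) = -5.347594,  |z| = 5.347594.
Moduli of all roots: 5.3476.
All moduli strictly greater than 1? Yes.
Verdict: Invertible.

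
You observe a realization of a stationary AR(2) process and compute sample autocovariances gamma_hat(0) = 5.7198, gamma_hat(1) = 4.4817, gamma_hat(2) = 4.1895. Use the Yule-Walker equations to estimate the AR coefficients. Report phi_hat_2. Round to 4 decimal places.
\hat\phi_{2} = 0.3070

The Yule-Walker equations for an AR(p) process read, in matrix form,
  Gamma_p phi = r_p,   with   (Gamma_p)_{ij} = gamma(|i - j|),
                       (r_p)_i = gamma(i),   i,j = 1..p.
Substitute the sample gammas (Toeplitz matrix and right-hand side of size 2):
  Gamma_p = [[5.7198, 4.4817], [4.4817, 5.7198]]
  r_p     = [4.4817, 4.1895]
Written out:
  5.7198 phi_1 + 4.4817 phi_2 = 4.4817
  4.4817 phi_1 + 5.7198 phi_2 = 4.1895
Solve by Cramer's rule:
  det = gamma(0)^2 - gamma(1)^2 = (5.7198)^2 - (4.4817)^2 = 32.71611204 - 20.08563489 = 12.63047715
  phi_hat_1 = [gamma(1) gamma(0) - gamma(1) gamma(2)] / det = [(4.4817)(5.7198) - (4.4817)(4.1895)] / 12.63047715 = 6.85834551 / 12.63047715 = 0.543
  phi_hat_2 = [gamma(0) gamma(2) - gamma(1)^2] / det = [(5.7198)(4.1895) - (4.4817)^2] / 12.63047715 = 3.87746721 / 12.63047715 = 0.307
So phi_hat = [0.5430, 0.3070].
Therefore phi_hat_2 = 0.3070.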